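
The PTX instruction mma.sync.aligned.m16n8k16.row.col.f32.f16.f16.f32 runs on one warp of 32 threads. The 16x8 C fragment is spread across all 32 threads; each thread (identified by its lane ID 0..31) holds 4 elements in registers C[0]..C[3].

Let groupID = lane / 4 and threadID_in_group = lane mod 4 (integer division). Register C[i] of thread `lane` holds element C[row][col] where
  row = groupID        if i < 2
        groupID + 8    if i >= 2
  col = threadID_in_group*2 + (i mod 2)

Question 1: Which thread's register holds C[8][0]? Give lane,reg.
r: 8->gid=0,r8=1  c: 0->tid=0,i&1=0
L=0*4+0=0  i=1*2+0=2

0,2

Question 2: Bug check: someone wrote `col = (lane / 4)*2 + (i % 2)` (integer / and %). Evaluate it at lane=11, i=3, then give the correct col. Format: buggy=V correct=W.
buggy=5 correct=7

`(lane / 4)*2 + (i % 2)`[11,3]->5
lane 11->11/4=2, 11 mod 4=3
i=3  r:2+8->10  c:2·3+1->7
col: 5 vs 7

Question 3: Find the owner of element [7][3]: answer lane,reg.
29,1

r:7=>grp=7,rB=0  c:3=>tig=1,lo=1
L=7*4+1=29  i=0*2+1=1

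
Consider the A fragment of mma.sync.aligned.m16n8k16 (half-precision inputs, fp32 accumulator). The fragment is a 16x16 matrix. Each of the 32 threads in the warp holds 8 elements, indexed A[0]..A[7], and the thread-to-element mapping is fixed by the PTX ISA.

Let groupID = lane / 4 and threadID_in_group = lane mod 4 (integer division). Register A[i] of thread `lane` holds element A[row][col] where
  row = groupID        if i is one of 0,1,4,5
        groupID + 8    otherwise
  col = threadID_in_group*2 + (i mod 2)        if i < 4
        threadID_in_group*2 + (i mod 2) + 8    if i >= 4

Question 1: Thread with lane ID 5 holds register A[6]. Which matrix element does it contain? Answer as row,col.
L=5=>grp=5>>2=1, tig=5&3=1
[6]=>row 1+8=9  col 1·2+0+8=10

9,10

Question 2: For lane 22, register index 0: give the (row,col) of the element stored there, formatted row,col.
5,4

lane 22: G=5 (22/4), T=2 (22%4)
i=0: r=5+0=5, c=2*2+0+0=4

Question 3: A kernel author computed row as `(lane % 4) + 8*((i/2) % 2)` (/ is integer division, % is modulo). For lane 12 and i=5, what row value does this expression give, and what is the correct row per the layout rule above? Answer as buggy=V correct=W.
buggy=0 correct=3

`(lane % 4) + 8*((i/2) % 2)`[12,5]->0
L=12->gid=12>>2=3, tid=12&3=0
[5]->row 3+0=3  col 0·2+1+8=9
row: 0 vs 3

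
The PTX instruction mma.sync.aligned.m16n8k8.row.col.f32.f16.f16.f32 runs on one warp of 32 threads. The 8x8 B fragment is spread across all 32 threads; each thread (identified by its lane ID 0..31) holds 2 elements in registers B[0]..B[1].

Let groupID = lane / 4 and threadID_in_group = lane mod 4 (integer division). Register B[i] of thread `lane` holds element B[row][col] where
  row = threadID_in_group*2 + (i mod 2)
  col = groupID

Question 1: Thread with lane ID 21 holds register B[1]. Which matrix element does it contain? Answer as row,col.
3,5

L=21=>grp=21>>2=5, tig=21&3=1
[1]=>row 1·2+1=3  col grp=5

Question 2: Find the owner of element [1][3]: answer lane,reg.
12,1

c=3->g=3  r=1->t=0,b0=1
L=3*4+0=12  i=1=1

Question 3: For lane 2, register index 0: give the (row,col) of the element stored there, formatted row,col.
lane 2->2/4=0, 2 mod 4=2
i=0  r:2·2+0->4  c:0

4,0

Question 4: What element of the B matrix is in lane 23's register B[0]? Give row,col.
lane 23->23/4=5, 23 mod 4=3
i=0  r:2·3+0->6  c:5

6,5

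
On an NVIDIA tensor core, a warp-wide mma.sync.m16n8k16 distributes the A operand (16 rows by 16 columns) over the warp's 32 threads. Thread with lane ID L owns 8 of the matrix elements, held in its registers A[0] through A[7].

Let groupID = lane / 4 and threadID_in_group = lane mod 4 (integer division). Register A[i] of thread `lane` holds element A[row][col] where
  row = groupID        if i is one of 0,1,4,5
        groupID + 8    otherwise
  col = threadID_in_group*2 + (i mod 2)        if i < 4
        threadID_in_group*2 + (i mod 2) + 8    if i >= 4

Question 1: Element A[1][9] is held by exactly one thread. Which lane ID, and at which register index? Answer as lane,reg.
4,5

r=1->g=1,rb=0  c=9->cb=1,t=0,b0=1
L=1*4+0=4  i=1*4+0*2+1=5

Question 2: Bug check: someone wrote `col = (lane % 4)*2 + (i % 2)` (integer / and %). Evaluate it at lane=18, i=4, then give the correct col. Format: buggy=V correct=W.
buggy=4 correct=12

`(lane % 4)*2 + (i % 2)`[18,4]->4
L=18->g=18>>2=4, t=18&3=2
[4]->row 4+0=4  col 2·2+0+8=12
col: 4 vs 12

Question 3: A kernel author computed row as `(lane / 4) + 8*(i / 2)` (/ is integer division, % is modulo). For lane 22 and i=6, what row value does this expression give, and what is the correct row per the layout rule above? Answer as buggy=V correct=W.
`(lane / 4) + 8*(i / 2)`[22,6]->29
lane 22: gid=5 (22/4), tid=2 (22%4)
i=6: r=5+8=13, c=2*2+0+8=12
row: 29 vs 13

buggy=29 correct=13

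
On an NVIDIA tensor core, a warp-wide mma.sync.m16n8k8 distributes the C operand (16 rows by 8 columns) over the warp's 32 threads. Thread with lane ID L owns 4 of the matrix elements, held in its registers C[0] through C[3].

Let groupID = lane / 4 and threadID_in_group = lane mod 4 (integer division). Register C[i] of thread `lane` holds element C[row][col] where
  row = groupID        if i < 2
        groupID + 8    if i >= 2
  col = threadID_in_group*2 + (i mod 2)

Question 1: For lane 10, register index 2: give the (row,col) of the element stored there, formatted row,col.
lane 10: G=2 (10/4), T=2 (10%4)
i=2: r=2+8=10, c=2*2+0=4

10,4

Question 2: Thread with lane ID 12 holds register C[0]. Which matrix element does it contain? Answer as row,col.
3,0

L=12->g=12>>2=3, t=12&3=0
[0]->row 3+0=3  col 0·2+0=0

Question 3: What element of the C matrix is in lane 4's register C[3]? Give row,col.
9,1

L=4⇒gr=4>>2=1, th=4&3=0
[3]⇒row 1+8=9  col 0·2+1=1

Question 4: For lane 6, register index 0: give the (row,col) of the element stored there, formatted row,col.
1,4

L=6->g=6>>2=1, t=6&3=2
[0]->row 1+0=1  col 2·2+0=4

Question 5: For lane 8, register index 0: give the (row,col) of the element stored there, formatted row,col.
2,0

lane 8->8/4=2, 8 mod 4=0
i=0  r:2+0->2  c:2·0+0->0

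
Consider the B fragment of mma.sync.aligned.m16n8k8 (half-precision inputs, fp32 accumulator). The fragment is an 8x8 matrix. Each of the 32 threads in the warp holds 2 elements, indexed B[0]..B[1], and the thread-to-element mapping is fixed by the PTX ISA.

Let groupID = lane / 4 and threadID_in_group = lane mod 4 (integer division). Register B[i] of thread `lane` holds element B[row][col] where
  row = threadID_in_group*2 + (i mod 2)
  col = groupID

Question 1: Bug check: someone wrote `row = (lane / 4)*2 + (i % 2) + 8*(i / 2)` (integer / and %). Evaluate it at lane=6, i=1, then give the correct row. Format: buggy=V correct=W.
buggy=3 correct=5

`(lane / 4)*2 + (i % 2) + 8*(i / 2)`[6,1]->3
lane 6->6/4=1, 6 mod 4=2
i=1  r:2·2+1->5  c:1
row: 3 vs 5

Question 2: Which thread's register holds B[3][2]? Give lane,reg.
c=2⇒gr=2  r=3⇒th=1,odd=1
L=2*4+1=9  i=1=1

9,1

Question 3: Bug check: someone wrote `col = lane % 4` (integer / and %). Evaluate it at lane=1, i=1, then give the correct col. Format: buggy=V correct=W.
`lane % 4`[1,1]→1
lane 1→1/4=0, 1 mod 4=1
i=1  r:2·1+1→3  c:0
col: 1 vs 0

buggy=1 correct=0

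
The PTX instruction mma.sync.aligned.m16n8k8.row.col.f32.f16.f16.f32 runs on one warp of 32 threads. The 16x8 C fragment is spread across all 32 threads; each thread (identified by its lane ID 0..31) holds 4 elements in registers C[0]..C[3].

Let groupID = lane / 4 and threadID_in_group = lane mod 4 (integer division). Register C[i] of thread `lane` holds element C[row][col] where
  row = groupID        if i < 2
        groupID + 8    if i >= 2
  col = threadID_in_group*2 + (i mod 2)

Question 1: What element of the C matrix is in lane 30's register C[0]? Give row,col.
30: g=7,t=2
[0] (7+0,2*2+0) = (7,4)

7,4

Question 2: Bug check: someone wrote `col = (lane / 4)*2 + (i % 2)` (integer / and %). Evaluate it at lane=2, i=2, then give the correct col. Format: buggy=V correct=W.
buggy=0 correct=4

`(lane / 4)*2 + (i % 2)`[2,2]=>0
lane 2=>2/4=0, 2 mod 4=2
i=2  r:0+8=>8  c:2·2+0=>4
col: 0 vs 4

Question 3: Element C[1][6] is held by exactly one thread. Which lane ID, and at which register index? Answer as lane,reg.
r:1=>grp=1,rB=0  c:6=>tig=3,lo=0
L=1*4+3=7  i=0*2+0=0

7,0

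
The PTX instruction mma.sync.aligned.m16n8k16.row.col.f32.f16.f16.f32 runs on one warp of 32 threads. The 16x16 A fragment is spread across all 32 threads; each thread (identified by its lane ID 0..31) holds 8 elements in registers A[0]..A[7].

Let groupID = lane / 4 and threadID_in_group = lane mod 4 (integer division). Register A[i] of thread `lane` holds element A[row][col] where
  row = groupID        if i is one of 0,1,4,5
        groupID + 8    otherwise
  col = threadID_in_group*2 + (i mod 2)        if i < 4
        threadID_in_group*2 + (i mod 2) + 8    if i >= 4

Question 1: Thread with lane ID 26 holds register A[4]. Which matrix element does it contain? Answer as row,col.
26: gr=6,th=2
[4] (6+0,2*2+0+8) = (6,12)

6,12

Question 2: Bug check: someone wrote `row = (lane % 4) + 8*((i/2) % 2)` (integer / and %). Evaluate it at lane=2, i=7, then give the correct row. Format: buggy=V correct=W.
`(lane % 4) + 8*((i/2) % 2)`[2,7]⇒10
2: gr=0,th=2
[7] (0+8,2*2+1+8) = (8,13)
row: 10 vs 8

buggy=10 correct=8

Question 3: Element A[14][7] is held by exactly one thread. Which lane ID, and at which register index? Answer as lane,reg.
r=14→G=6,rhi=1  c=7→chi=0,T=3,p=1
L=6*4+3=27  i=0*4+1*2+1=3

27,3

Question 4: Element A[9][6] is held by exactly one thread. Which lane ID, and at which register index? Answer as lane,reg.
r: 9->gid=1,r8=1  c: 6->c8=0,tid=3,i&1=0
L=1*4+3=7  i=0*4+1*2+0=2

7,2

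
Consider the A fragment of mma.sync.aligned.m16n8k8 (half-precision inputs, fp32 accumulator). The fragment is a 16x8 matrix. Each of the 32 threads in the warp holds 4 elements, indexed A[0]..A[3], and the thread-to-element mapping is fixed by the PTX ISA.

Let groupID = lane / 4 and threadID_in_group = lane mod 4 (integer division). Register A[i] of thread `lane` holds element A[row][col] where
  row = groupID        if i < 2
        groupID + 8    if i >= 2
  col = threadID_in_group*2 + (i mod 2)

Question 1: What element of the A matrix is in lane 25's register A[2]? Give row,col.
14,2

lane 25: gr=6 (25/4), th=1 (25%4)
i=2: r=6+8=14, c=1*2+0=2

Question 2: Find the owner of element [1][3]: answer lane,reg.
5,1

r: 1->gid=1,r8=0  c: 3->tid=1,i&1=1
L=1*4+1=5  i=0*2+1=1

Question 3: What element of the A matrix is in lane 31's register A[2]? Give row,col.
31: g=7,t=3
[2] (7+8,3*2+0) = (15,6)

15,6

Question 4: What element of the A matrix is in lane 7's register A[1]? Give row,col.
L=7⇒gr=7>>2=1, th=7&3=3
[1]⇒row 1+0=1  col 3·2+1=7

1,7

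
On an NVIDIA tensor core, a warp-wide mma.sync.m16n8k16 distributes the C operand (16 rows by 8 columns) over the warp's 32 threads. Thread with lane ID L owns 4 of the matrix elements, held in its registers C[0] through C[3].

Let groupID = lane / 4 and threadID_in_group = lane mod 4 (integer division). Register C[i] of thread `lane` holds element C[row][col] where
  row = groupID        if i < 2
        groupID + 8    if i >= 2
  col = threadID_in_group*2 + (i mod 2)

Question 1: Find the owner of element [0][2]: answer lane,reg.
1,0

r=0→G=0,rhi=0  c=2→T=1,p=0
L=0*4+1=1  i=0*2+0=0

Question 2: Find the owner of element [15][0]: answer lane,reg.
28,2

r=15⇒gr=7,Rb=1  c=0⇒th=0,odd=0
L=7*4+0=28  i=1*2+0=2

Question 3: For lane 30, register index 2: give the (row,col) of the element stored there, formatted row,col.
L=30->g=30>>2=7, t=30&3=2
[2]->row 7+8=15  col 2·2+0=4

15,4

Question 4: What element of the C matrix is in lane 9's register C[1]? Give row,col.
2,3

lane 9: g=2 (9/4), t=1 (9%4)
i=1: r=2+0=2, c=1*2+1=3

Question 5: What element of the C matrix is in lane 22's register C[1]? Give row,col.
5,5

lane 22→22/4=5, 22 mod 4=2
i=1  r:5+0→5  c:2·2+1→5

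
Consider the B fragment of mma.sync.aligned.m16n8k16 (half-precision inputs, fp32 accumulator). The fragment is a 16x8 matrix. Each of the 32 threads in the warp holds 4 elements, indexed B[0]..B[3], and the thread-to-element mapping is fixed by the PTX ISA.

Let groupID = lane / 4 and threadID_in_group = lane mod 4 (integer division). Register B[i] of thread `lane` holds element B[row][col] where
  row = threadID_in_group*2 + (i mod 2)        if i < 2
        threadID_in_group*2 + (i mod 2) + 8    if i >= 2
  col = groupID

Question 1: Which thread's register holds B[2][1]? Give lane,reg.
5,0

c: 1->gid=1  r: 2->r8=0,tid=1,i&1=0
L=1*4+1=5  i=0*2+0=0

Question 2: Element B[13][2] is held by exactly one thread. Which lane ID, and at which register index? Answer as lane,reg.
c=2⇒gr=2  r=13⇒Rb=1,th=2,odd=1
L=2*4+2=10  i=1*2+1=3

10,3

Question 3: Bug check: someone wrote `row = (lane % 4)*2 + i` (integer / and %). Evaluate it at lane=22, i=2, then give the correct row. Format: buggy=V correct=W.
`(lane % 4)*2 + i`[22,2]→6
22: G=5,T=2
[2] (2*2+0+8,5) = (12,5)
row: 6 vs 12

buggy=6 correct=12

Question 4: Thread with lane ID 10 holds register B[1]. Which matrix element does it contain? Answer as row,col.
5,2

lane 10=>10/4=2, 10 mod 4=2
i=1  r:2·2+1+0=>5  c:2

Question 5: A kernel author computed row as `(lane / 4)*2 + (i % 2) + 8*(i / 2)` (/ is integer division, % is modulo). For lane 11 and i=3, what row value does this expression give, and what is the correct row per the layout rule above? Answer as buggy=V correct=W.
`(lane / 4)*2 + (i % 2) + 8*(i / 2)`[11,3]->13
lane 11: gid=2 (11/4), tid=3 (11%4)
i=3: r=3*2+1+8=15, c=gid=2
row: 13 vs 15

buggy=13 correct=15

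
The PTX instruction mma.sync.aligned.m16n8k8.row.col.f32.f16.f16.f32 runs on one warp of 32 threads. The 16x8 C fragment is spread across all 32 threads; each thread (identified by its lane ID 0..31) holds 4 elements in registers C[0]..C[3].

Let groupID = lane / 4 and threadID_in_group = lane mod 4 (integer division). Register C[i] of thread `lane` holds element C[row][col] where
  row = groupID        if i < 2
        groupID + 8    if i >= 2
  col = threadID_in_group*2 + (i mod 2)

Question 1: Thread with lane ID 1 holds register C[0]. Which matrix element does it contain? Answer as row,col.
1: gid=0,tid=1
[0] (0+0,1*2+0) = (0,2)

0,2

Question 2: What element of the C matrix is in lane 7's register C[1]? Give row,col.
lane 7→7/4=1, 7 mod 4=3
i=1  r:1+0→1  c:2·3+1→7

1,7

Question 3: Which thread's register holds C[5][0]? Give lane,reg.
20,0

r: 5->gid=5,r8=0  c: 0->tid=0,i&1=0
L=5*4+0=20  i=0*2+0=0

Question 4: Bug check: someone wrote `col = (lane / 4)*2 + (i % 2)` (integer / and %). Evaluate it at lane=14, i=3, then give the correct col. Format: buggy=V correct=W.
buggy=7 correct=5

`(lane / 4)*2 + (i % 2)`[14,3]→7
lane 14: G=3 (14/4), T=2 (14%4)
i=3: r=3+8=11, c=2*2+1=5
col: 7 vs 5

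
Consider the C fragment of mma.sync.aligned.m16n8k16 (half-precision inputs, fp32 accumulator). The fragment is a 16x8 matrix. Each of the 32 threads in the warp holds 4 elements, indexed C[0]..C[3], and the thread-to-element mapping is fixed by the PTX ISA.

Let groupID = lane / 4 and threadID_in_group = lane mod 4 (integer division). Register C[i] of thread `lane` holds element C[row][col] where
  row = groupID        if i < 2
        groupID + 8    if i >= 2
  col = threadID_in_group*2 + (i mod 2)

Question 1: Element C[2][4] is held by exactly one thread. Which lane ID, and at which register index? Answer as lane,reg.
r=2⇒gr=2,Rb=0  c=4⇒th=2,odd=0
L=2*4+2=10  i=0*2+0=0

10,0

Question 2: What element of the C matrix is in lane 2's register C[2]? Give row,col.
lane 2: gr=0 (2/4), th=2 (2%4)
i=2: r=0+8=8, c=2*2+0=4

8,4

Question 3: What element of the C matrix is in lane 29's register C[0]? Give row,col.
L=29->g=29>>2=7, t=29&3=1
[0]->row 7+0=7  col 1·2+0=2

7,2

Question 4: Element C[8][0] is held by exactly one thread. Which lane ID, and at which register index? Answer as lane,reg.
0,2

r=8⇒gr=0,Rb=1  c=0⇒th=0,odd=0
L=0*4+0=0  i=1*2+0=2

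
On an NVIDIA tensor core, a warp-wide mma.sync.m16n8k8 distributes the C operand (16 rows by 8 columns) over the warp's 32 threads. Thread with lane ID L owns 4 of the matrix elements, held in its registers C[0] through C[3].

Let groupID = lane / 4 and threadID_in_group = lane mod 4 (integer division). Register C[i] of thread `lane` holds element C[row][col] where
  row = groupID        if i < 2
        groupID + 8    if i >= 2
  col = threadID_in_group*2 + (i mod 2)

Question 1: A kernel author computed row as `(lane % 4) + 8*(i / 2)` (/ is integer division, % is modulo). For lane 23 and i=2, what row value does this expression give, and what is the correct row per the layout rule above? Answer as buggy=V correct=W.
`(lane % 4) + 8*(i / 2)`[23,2]->11
23: g=5,t=3
[2] (5+8,3*2+0) = (13,6)
row: 11 vs 13

buggy=11 correct=13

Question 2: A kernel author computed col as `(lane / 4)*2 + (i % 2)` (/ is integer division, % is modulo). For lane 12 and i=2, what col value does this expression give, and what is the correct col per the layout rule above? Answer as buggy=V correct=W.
buggy=6 correct=0

`(lane / 4)*2 + (i % 2)`[12,2]=>6
lane 12=>12/4=3, 12 mod 4=0
i=2  r:3+8=>11  c:2·0+0=>0
col: 6 vs 0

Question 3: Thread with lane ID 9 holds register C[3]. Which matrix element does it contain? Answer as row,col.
10,3

lane 9->9/4=2, 9 mod 4=1
i=3  r:2+8->10  c:2·1+1->3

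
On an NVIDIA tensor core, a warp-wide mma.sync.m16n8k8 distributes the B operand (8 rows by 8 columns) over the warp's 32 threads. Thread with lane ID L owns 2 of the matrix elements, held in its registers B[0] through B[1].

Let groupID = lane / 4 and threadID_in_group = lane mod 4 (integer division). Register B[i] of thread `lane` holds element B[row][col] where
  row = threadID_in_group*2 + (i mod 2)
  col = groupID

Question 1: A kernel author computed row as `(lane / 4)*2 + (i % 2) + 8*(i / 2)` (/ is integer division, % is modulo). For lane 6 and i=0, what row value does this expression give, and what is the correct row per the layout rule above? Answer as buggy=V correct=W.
`(lane / 4)*2 + (i % 2) + 8*(i / 2)`[6,0]->2
lane 6->6/4=1, 6 mod 4=2
i=0  r:2·2+0->4  c:1
row: 2 vs 4

buggy=2 correct=4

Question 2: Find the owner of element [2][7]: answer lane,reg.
29,0

c=7→G=7  r=2→T=1,p=0
L=7*4+1=29  i=0=0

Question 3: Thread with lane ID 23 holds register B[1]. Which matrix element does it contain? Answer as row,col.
L=23->g=23>>2=5, t=23&3=3
[1]->row 3·2+1=7  col g=5

7,5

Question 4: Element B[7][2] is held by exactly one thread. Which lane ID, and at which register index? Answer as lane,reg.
c: 2->gid=2  r: 7->tid=3,i&1=1
L=2*4+3=11  i=1=1

11,1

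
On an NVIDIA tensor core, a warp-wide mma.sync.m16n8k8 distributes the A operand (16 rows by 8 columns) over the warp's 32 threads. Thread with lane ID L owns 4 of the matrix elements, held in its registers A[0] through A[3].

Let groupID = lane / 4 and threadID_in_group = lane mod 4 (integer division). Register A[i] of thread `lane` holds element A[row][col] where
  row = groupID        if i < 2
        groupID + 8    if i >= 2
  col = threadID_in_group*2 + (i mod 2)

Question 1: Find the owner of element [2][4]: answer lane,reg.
r:2=>grp=2,rB=0  c:4=>tig=2,lo=0
L=2*4+2=10  i=0*2+0=0

10,0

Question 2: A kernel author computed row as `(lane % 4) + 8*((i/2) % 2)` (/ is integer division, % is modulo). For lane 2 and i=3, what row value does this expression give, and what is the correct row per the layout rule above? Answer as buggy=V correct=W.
`(lane % 4) + 8*((i/2) % 2)`[2,3]→10
L=2→G=2>>2=0, T=2&3=2
[3]→row 0+8=8  col 2·2+1=5
row: 10 vs 8

buggy=10 correct=8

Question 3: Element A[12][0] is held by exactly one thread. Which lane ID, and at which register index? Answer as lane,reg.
16,2

r:12=>grp=4,rB=1  c:0=>tig=0,lo=0
L=4*4+0=16  i=1*2+0=2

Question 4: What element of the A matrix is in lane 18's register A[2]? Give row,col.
12,4

L=18=>grp=18>>2=4, tig=18&3=2
[2]=>row 4+8=12  col 2·2+0=4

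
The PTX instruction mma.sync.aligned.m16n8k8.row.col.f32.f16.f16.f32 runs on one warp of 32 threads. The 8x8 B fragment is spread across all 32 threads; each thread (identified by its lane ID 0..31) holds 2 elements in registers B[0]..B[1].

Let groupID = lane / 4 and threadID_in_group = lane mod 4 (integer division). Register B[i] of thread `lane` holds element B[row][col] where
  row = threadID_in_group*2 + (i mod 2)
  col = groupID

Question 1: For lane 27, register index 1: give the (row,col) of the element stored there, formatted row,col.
27: gr=6,th=3
[1] (3*2+1,6) = (7,6)

7,6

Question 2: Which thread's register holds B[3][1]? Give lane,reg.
c=1→G=1  r=3→T=1,p=1
L=1*4+1=5  i=1=1

5,1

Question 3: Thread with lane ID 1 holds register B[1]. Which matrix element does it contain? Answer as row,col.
lane 1->1/4=0, 1 mod 4=1
i=1  r:2·1+1->3  c:0

3,0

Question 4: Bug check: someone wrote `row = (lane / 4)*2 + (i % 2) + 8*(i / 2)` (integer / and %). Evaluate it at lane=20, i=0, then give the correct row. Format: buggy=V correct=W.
buggy=10 correct=0

`(lane / 4)*2 + (i % 2) + 8*(i / 2)`[20,0]→10
L=20→G=20>>2=5, T=20&3=0
[0]→row 0·2+0=0  col G=5
row: 10 vs 0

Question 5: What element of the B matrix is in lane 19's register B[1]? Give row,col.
7,4

lane 19: gid=4 (19/4), tid=3 (19%4)
i=1: r=3*2+1=7, c=gid=4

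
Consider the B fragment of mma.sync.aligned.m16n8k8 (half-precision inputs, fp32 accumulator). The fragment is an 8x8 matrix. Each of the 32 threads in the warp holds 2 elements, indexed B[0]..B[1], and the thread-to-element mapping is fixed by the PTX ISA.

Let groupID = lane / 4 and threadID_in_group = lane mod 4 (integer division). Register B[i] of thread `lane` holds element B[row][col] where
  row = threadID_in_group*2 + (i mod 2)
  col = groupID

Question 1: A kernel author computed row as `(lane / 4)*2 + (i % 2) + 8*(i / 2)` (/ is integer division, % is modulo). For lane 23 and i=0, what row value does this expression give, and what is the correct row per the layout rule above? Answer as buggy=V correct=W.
`(lane / 4)*2 + (i % 2) + 8*(i / 2)`[23,0]→10
23: G=5,T=3
[0] (3*2+0,5) = (6,5)
row: 10 vs 6

buggy=10 correct=6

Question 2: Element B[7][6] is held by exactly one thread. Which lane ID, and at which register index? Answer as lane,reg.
c: 6->gid=6  r: 7->tid=3,i&1=1
L=6*4+3=27  i=1=1

27,1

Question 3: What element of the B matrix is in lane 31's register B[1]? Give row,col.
31: G=7,T=3
[1] (3*2+1,7) = (7,7)

7,7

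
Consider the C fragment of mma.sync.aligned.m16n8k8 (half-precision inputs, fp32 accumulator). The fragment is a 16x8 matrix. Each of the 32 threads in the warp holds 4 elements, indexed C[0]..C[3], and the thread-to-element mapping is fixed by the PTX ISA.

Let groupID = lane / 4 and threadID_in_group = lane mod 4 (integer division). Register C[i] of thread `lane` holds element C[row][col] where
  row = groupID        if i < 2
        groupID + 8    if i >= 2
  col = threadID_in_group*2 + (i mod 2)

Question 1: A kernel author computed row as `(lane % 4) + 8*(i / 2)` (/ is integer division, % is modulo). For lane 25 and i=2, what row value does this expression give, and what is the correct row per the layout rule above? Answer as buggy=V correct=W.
buggy=9 correct=14

`(lane % 4) + 8*(i / 2)`[25,2]→9
lane 25: G=6 (25/4), T=1 (25%4)
i=2: r=6+8=14, c=1*2+0=2
row: 9 vs 14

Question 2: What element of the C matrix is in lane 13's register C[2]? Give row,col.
11,2

L=13=>grp=13>>2=3, tig=13&3=1
[2]=>row 3+8=11  col 1·2+0=2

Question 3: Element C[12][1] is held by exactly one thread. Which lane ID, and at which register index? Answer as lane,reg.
r=12→G=4,rhi=1  c=1→T=0,p=1
L=4*4+0=16  i=1*2+1=3

16,3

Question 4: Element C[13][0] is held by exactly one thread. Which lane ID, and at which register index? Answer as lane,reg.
20,2

r=13⇒gr=5,Rb=1  c=0⇒th=0,odd=0
L=5*4+0=20  i=1*2+0=2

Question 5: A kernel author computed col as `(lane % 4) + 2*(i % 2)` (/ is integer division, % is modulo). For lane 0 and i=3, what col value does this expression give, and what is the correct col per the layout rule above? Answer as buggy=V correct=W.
buggy=2 correct=1

`(lane % 4) + 2*(i % 2)`[0,3]⇒2
lane 0: gr=0 (0/4), th=0 (0%4)
i=3: r=0+8=8, c=0*2+1=1
col: 2 vs 1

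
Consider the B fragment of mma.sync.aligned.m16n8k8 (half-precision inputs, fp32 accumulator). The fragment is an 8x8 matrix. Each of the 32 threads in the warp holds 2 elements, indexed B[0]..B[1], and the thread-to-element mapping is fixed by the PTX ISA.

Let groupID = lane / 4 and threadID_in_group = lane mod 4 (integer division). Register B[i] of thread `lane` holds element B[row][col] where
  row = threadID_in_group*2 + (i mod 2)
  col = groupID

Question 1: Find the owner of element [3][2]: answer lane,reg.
c=2→G=2  r=3→T=1,p=1
L=2*4+1=9  i=1=1

9,1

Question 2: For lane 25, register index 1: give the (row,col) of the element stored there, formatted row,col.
lane 25: gid=6 (25/4), tid=1 (25%4)
i=1: r=1*2+1=3, c=gid=6

3,6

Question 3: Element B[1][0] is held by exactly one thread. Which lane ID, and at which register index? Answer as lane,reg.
c=0->g=0  r=1->t=0,b0=1
L=0*4+0=0  i=1=1

0,1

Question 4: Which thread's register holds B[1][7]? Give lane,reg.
28,1

c:7=>grp=7  r:1=>tig=0,lo=1
L=7*4+0=28  i=1=1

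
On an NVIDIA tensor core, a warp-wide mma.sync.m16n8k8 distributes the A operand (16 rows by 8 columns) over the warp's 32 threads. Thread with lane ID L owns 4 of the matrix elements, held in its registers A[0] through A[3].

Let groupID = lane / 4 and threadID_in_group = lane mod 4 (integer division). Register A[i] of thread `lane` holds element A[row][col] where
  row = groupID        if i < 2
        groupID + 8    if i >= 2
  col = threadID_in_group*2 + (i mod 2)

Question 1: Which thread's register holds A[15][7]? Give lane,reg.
r: 15->gid=7,r8=1  c: 7->tid=3,i&1=1
L=7*4+3=31  i=1*2+1=3

31,3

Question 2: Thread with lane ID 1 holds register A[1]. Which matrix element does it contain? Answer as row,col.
lane 1->1/4=0, 1 mod 4=1
i=1  r:0+0->0  c:2·1+1->3

0,3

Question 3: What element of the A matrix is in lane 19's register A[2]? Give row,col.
lane 19=>19/4=4, 19 mod 4=3
i=2  r:4+8=>12  c:2·3+0=>6

12,6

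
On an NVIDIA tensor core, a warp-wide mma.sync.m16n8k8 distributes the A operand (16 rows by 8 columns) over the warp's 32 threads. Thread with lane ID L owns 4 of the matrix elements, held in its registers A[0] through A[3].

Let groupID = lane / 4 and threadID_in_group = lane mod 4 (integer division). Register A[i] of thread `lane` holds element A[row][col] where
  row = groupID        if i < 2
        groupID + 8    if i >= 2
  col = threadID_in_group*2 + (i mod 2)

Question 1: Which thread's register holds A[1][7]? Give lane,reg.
r=1⇒gr=1,Rb=0  c=7⇒th=3,odd=1
L=1*4+3=7  i=0*2+1=1

7,1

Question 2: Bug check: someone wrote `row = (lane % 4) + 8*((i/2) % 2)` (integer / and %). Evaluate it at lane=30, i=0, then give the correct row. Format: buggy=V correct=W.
`(lane % 4) + 8*((i/2) % 2)`[30,0]→2
lane 30: G=7 (30/4), T=2 (30%4)
i=0: r=7+0=7, c=2*2+0=4
row: 2 vs 7

buggy=2 correct=7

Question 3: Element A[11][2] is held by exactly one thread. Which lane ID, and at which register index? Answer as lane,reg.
r=11⇒gr=3,Rb=1  c=2⇒th=1,odd=0
L=3*4+1=13  i=1*2+0=2

13,2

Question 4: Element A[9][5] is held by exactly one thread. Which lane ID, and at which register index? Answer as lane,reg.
r: 9->gid=1,r8=1  c: 5->tid=2,i&1=1
L=1*4+2=6  i=1*2+1=3

6,3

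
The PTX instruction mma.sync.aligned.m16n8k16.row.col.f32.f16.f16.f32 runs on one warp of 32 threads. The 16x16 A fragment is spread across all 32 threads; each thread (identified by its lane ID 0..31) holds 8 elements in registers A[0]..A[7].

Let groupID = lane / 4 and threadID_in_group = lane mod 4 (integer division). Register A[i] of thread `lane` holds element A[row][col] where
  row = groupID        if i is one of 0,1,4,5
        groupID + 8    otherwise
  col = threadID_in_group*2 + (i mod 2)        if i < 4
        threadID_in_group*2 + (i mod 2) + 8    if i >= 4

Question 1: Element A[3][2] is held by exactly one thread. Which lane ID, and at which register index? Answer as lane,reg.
r=3→G=3,rhi=0  c=2→chi=0,T=1,p=0
L=3*4+1=13  i=0*4+0*2+0=0

13,0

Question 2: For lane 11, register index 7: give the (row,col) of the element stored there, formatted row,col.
10,15

L=11->gid=11>>2=2, tid=11&3=3
[7]->row 2+8=10  col 3·2+1+8=15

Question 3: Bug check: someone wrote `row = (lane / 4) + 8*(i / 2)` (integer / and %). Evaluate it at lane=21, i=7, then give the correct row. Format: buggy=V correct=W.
buggy=29 correct=13

`(lane / 4) + 8*(i / 2)`[21,7]=>29
L=21=>grp=21>>2=5, tig=21&3=1
[7]=>row 5+8=13  col 1·2+1+8=11
row: 29 vs 13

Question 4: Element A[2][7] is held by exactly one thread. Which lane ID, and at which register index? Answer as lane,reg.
11,1

r=2⇒gr=2,Rb=0  c=7⇒Cb=0,th=3,odd=1
L=2*4+3=11  i=0*4+0*2+1=1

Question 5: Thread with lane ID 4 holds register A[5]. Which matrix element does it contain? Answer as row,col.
lane 4: grp=1 (4/4), tig=0 (4%4)
i=5: r=1+0=1, c=0*2+1+8=9

1,9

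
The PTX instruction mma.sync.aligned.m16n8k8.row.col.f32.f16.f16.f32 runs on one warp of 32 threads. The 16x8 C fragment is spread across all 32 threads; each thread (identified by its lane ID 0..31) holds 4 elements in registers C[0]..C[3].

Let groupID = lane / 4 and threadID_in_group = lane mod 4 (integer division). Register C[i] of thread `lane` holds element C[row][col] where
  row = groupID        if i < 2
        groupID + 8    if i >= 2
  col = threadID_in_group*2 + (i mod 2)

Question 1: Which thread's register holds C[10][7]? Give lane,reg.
r: 10->gid=2,r8=1  c: 7->tid=3,i&1=1
L=2*4+3=11  i=1*2+1=3

11,3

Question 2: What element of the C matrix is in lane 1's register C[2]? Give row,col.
8,2

1: gid=0,tid=1
[2] (0+8,1*2+0) = (8,2)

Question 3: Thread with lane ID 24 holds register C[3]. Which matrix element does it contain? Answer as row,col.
14,1

lane 24: G=6 (24/4), T=0 (24%4)
i=3: r=6+8=14, c=0*2+1=1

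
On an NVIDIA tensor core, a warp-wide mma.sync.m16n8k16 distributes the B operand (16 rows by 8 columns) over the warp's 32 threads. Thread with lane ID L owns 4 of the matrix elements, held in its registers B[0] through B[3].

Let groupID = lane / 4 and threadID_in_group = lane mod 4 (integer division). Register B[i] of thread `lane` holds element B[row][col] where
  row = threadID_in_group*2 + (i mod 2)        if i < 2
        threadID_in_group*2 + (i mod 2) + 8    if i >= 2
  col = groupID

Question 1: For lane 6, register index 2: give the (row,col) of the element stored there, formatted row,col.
lane 6: gr=1 (6/4), th=2 (6%4)
i=2: r=2*2+0+8=12, c=gr=1

12,1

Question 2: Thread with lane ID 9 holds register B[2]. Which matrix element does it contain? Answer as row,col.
10,2

lane 9: G=2 (9/4), T=1 (9%4)
i=2: r=1*2+0+8=10, c=G=2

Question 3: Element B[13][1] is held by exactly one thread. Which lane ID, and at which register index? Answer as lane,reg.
6,3

c=1->g=1  r=13->rb=1,t=2,b0=1
L=1*4+2=6  i=1*2+1=3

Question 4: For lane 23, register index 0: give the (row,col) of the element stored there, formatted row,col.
6,5

lane 23->23/4=5, 23 mod 4=3
i=0  r:2·3+0+0->6  c:5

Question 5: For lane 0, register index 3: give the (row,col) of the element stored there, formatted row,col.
9,0

0: gid=0,tid=0
[3] (0*2+1+8,0) = (9,0)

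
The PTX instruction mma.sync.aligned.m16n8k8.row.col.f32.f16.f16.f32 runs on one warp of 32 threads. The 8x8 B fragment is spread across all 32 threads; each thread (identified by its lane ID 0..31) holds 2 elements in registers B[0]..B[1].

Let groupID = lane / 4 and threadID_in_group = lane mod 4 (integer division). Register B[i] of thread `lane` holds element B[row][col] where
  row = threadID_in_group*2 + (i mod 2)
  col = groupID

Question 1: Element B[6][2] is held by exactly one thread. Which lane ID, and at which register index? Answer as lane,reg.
11,0

c=2->g=2  r=6->t=3,b0=0
L=2*4+3=11  i=0=0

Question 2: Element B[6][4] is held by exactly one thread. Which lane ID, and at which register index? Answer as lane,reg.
19,0

c=4->g=4  r=6->t=3,b0=0
L=4*4+3=19  i=0=0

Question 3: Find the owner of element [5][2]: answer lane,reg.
10,1

c: 2->gid=2  r: 5->tid=2,i&1=1
L=2*4+2=10  i=1=1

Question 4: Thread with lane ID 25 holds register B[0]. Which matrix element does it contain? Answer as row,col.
L=25=>grp=25>>2=6, tig=25&3=1
[0]=>row 1·2+0=2  col grp=6

2,6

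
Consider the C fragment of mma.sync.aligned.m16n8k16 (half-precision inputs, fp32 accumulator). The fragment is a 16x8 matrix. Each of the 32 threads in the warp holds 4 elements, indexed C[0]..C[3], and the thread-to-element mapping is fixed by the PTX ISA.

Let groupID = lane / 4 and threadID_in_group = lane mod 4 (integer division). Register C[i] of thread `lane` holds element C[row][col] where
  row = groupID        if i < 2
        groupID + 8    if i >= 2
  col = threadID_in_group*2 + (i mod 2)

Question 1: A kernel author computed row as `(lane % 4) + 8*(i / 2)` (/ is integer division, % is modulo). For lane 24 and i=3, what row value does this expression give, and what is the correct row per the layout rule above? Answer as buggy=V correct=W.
buggy=8 correct=14

`(lane % 4) + 8*(i / 2)`[24,3]->8
L=24->gid=24>>2=6, tid=24&3=0
[3]->row 6+8=14  col 0·2+1=1
row: 8 vs 14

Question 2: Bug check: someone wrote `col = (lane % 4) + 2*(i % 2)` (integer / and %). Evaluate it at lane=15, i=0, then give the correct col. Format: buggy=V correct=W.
`(lane % 4) + 2*(i % 2)`[15,0]=>3
L=15=>grp=15>>2=3, tig=15&3=3
[0]=>row 3+0=3  col 3·2+0=6
col: 3 vs 6

buggy=3 correct=6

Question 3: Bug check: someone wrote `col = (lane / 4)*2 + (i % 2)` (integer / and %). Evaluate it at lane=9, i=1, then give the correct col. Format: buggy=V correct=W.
`(lane / 4)*2 + (i % 2)`[9,1]⇒5
lane 9: gr=2 (9/4), th=1 (9%4)
i=1: r=2+0=2, c=1*2+1=3
col: 5 vs 3

buggy=5 correct=3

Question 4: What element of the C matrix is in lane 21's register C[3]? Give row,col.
13,3

lane 21=>21/4=5, 21 mod 4=1
i=3  r:5+8=>13  c:2·1+1=>3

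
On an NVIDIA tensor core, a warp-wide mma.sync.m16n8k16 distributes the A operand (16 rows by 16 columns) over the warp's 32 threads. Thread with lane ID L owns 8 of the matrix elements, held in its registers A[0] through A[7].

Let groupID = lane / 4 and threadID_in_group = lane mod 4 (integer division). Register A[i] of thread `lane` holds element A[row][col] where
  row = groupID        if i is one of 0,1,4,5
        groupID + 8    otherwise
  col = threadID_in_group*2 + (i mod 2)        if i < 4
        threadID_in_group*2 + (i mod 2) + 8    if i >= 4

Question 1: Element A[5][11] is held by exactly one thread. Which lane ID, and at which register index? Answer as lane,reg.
r:5=>grp=5,rB=0  c:11=>cB=1,tig=1,lo=1
L=5*4+1=21  i=1*4+0*2+1=5

21,5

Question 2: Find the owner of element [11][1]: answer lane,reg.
12,3

r=11⇒gr=3,Rb=1  c=1⇒Cb=0,th=0,odd=1
L=3*4+0=12  i=0*4+1*2+1=3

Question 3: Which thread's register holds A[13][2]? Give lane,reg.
21,2

r: 13->gid=5,r8=1  c: 2->c8=0,tid=1,i&1=0
L=5*4+1=21  i=0*4+1*2+0=2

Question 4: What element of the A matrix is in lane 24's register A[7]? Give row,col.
14,9

lane 24→24/4=6, 24 mod 4=0
i=7  r:6+8→14  c:2·0+1+8→9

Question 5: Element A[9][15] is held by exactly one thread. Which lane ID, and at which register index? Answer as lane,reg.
r=9⇒gr=1,Rb=1  c=15⇒Cb=1,th=3,odd=1
L=1*4+3=7  i=1*4+1*2+1=7

7,7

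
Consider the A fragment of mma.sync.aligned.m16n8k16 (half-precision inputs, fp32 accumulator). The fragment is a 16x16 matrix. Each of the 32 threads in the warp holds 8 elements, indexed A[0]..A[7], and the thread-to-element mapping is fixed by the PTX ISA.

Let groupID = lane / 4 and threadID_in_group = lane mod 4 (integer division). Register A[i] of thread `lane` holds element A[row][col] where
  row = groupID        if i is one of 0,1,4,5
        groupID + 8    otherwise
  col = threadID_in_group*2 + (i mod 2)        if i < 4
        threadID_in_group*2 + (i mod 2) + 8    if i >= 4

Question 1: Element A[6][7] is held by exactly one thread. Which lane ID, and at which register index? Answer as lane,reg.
27,1

r=6⇒gr=6,Rb=0  c=7⇒Cb=0,th=3,odd=1
L=6*4+3=27  i=0*4+0*2+1=1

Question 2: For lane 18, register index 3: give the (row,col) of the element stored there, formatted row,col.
18: grp=4,tig=2
[3] (4+8,2*2+1+0) = (12,5)

12,5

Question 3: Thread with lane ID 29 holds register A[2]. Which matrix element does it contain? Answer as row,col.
lane 29: gid=7 (29/4), tid=1 (29%4)
i=2: r=7+8=15, c=1*2+0+0=2

15,2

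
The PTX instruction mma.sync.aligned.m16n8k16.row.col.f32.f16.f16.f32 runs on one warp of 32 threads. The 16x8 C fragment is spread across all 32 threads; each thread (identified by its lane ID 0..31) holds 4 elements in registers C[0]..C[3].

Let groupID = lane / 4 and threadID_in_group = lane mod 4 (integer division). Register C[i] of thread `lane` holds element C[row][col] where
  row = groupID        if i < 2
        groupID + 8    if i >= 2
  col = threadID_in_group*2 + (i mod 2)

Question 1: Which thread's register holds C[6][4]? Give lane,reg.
26,0

r:6=>grp=6,rB=0  c:4=>tig=2,lo=0
L=6*4+2=26  i=0*2+0=0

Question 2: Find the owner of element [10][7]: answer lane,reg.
r=10→G=2,rhi=1  c=7→T=3,p=1
L=2*4+3=11  i=1*2+1=3

11,3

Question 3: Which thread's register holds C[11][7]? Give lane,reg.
15,3

r=11→G=3,rhi=1  c=7→T=3,p=1
L=3*4+3=15  i=1*2+1=3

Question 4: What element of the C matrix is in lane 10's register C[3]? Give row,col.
10: gr=2,th=2
[3] (2+8,2*2+1) = (10,5)

10,5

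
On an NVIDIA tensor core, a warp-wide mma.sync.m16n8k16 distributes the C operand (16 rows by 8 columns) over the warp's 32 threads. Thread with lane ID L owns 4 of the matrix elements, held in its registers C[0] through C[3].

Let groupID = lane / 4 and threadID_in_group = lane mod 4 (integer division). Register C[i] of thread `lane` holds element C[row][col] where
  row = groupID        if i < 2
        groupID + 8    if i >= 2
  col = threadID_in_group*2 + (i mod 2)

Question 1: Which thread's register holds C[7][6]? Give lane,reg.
r:7=>grp=7,rB=0  c:6=>tig=3,lo=0
L=7*4+3=31  i=0*2+0=0

31,0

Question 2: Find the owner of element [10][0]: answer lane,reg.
r=10⇒gr=2,Rb=1  c=0⇒th=0,odd=0
L=2*4+0=8  i=1*2+0=2

8,2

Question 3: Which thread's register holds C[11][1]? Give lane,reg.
r: 11->gid=3,r8=1  c: 1->tid=0,i&1=1
L=3*4+0=12  i=1*2+1=3

12,3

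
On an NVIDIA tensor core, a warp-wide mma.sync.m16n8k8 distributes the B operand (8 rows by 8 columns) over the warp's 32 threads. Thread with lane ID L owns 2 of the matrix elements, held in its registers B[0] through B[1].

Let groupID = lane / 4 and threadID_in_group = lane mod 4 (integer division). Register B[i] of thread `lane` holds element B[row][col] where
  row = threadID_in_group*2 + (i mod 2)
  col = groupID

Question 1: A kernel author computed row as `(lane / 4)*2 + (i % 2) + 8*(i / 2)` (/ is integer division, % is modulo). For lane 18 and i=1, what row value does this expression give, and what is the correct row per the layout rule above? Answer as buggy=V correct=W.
buggy=9 correct=5

`(lane / 4)*2 + (i % 2) + 8*(i / 2)`[18,1]→9
lane 18: G=4 (18/4), T=2 (18%4)
i=1: r=2*2+1=5, c=G=4
row: 9 vs 5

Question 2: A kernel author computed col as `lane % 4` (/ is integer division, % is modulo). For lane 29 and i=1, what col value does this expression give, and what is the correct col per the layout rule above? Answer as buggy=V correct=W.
buggy=1 correct=7

`lane % 4`[29,1]→1
L=29→G=29>>2=7, T=29&3=1
[1]→row 1·2+1=3  col G=7
col: 1 vs 7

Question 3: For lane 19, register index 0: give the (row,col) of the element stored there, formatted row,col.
19: g=4,t=3
[0] (3*2+0,4) = (6,4)

6,4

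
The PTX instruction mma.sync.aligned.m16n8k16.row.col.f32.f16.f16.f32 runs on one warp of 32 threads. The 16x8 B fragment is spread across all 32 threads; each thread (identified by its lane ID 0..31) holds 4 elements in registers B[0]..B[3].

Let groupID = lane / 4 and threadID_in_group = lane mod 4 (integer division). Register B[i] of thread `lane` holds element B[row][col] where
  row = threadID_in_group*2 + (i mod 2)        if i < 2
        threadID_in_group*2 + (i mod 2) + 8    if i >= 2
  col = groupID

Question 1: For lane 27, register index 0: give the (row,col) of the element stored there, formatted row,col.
6,6

lane 27: G=6 (27/4), T=3 (27%4)
i=0: r=3*2+0+0=6, c=G=6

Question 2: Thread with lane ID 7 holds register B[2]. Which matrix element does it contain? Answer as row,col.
7: gr=1,th=3
[2] (3*2+0+8,1) = (14,1)

14,1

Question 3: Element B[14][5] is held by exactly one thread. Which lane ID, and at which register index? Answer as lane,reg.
23,2

c:5=>grp=5  r:14=>rB=1,tig=3,lo=0
L=5*4+3=23  i=1*2+0=2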